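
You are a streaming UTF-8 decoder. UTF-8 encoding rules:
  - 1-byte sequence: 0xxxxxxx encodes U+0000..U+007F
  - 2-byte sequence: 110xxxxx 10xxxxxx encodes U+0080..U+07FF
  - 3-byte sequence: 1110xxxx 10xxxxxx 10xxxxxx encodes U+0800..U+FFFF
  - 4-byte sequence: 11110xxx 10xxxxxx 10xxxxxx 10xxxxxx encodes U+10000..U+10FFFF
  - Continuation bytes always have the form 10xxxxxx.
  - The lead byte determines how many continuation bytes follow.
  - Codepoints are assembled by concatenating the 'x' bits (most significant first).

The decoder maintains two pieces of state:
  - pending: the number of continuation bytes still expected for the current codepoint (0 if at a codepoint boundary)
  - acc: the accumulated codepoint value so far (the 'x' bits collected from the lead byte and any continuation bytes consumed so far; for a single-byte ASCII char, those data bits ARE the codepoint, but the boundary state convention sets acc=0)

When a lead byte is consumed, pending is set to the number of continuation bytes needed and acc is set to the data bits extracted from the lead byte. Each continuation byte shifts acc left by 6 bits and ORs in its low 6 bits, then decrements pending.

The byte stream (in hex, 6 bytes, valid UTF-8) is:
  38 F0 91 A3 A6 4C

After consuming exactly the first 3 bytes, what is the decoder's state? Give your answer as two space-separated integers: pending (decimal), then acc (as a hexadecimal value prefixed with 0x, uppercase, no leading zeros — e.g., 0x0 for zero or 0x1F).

Answer: 2 0x11

Derivation:
Byte[0]=38: 1-byte. pending=0, acc=0x0
Byte[1]=F0: 4-byte lead. pending=3, acc=0x0
Byte[2]=91: continuation. acc=(acc<<6)|0x11=0x11, pending=2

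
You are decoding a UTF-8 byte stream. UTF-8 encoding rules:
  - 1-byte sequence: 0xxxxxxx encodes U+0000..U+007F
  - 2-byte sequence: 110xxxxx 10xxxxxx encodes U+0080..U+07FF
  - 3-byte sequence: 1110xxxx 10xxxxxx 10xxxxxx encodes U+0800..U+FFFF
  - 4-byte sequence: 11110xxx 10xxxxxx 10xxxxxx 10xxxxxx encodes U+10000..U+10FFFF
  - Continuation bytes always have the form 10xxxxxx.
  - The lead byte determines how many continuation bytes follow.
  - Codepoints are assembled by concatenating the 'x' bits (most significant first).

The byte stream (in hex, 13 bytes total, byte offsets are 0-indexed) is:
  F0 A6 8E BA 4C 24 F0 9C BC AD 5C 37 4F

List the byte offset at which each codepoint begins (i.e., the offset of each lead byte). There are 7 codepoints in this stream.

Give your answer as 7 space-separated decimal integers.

Byte[0]=F0: 4-byte lead, need 3 cont bytes. acc=0x0
Byte[1]=A6: continuation. acc=(acc<<6)|0x26=0x26
Byte[2]=8E: continuation. acc=(acc<<6)|0x0E=0x98E
Byte[3]=BA: continuation. acc=(acc<<6)|0x3A=0x263BA
Completed: cp=U+263BA (starts at byte 0)
Byte[4]=4C: 1-byte ASCII. cp=U+004C
Byte[5]=24: 1-byte ASCII. cp=U+0024
Byte[6]=F0: 4-byte lead, need 3 cont bytes. acc=0x0
Byte[7]=9C: continuation. acc=(acc<<6)|0x1C=0x1C
Byte[8]=BC: continuation. acc=(acc<<6)|0x3C=0x73C
Byte[9]=AD: continuation. acc=(acc<<6)|0x2D=0x1CF2D
Completed: cp=U+1CF2D (starts at byte 6)
Byte[10]=5C: 1-byte ASCII. cp=U+005C
Byte[11]=37: 1-byte ASCII. cp=U+0037
Byte[12]=4F: 1-byte ASCII. cp=U+004F

Answer: 0 4 5 6 10 11 12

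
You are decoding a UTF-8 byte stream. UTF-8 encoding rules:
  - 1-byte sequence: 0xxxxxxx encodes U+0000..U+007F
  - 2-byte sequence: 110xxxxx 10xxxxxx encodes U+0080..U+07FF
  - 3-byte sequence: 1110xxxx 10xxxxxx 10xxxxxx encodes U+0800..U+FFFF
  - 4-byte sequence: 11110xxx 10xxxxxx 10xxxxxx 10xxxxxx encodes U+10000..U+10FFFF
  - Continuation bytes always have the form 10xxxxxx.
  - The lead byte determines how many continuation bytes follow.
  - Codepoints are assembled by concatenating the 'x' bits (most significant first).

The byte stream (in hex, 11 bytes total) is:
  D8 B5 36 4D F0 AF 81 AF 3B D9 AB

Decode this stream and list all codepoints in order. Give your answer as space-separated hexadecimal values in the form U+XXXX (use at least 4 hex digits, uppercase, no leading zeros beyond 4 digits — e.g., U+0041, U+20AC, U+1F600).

Byte[0]=D8: 2-byte lead, need 1 cont bytes. acc=0x18
Byte[1]=B5: continuation. acc=(acc<<6)|0x35=0x635
Completed: cp=U+0635 (starts at byte 0)
Byte[2]=36: 1-byte ASCII. cp=U+0036
Byte[3]=4D: 1-byte ASCII. cp=U+004D
Byte[4]=F0: 4-byte lead, need 3 cont bytes. acc=0x0
Byte[5]=AF: continuation. acc=(acc<<6)|0x2F=0x2F
Byte[6]=81: continuation. acc=(acc<<6)|0x01=0xBC1
Byte[7]=AF: continuation. acc=(acc<<6)|0x2F=0x2F06F
Completed: cp=U+2F06F (starts at byte 4)
Byte[8]=3B: 1-byte ASCII. cp=U+003B
Byte[9]=D9: 2-byte lead, need 1 cont bytes. acc=0x19
Byte[10]=AB: continuation. acc=(acc<<6)|0x2B=0x66B
Completed: cp=U+066B (starts at byte 9)

Answer: U+0635 U+0036 U+004D U+2F06F U+003B U+066B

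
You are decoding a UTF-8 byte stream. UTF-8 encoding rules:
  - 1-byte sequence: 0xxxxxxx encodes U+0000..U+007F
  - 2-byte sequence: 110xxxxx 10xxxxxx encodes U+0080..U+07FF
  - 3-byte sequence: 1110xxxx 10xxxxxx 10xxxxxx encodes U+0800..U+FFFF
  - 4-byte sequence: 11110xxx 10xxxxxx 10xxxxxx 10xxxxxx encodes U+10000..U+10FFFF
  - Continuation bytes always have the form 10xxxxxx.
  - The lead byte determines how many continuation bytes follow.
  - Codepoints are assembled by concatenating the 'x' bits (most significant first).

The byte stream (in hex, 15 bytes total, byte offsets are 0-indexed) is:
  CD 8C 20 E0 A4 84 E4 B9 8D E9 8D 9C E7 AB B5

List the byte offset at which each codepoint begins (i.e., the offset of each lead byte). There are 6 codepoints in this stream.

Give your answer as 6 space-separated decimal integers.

Byte[0]=CD: 2-byte lead, need 1 cont bytes. acc=0xD
Byte[1]=8C: continuation. acc=(acc<<6)|0x0C=0x34C
Completed: cp=U+034C (starts at byte 0)
Byte[2]=20: 1-byte ASCII. cp=U+0020
Byte[3]=E0: 3-byte lead, need 2 cont bytes. acc=0x0
Byte[4]=A4: continuation. acc=(acc<<6)|0x24=0x24
Byte[5]=84: continuation. acc=(acc<<6)|0x04=0x904
Completed: cp=U+0904 (starts at byte 3)
Byte[6]=E4: 3-byte lead, need 2 cont bytes. acc=0x4
Byte[7]=B9: continuation. acc=(acc<<6)|0x39=0x139
Byte[8]=8D: continuation. acc=(acc<<6)|0x0D=0x4E4D
Completed: cp=U+4E4D (starts at byte 6)
Byte[9]=E9: 3-byte lead, need 2 cont bytes. acc=0x9
Byte[10]=8D: continuation. acc=(acc<<6)|0x0D=0x24D
Byte[11]=9C: continuation. acc=(acc<<6)|0x1C=0x935C
Completed: cp=U+935C (starts at byte 9)
Byte[12]=E7: 3-byte lead, need 2 cont bytes. acc=0x7
Byte[13]=AB: continuation. acc=(acc<<6)|0x2B=0x1EB
Byte[14]=B5: continuation. acc=(acc<<6)|0x35=0x7AF5
Completed: cp=U+7AF5 (starts at byte 12)

Answer: 0 2 3 6 9 12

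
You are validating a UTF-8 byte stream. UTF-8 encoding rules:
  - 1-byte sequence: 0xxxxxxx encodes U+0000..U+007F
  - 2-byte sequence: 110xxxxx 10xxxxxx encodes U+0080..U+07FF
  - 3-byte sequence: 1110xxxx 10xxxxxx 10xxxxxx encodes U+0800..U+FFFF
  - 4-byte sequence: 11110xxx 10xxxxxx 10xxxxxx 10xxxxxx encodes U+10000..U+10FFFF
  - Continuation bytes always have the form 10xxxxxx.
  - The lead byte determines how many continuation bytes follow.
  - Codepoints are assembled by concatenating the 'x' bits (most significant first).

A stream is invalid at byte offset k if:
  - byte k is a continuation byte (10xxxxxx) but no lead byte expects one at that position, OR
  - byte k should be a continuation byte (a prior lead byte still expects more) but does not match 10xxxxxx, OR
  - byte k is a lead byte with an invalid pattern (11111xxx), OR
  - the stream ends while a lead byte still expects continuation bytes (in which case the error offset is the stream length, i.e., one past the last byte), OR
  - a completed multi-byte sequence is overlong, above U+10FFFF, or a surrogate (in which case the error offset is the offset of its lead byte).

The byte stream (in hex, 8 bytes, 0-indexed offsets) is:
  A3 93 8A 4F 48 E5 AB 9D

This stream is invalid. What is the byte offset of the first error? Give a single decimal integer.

Answer: 0

Derivation:
Byte[0]=A3: INVALID lead byte (not 0xxx/110x/1110/11110)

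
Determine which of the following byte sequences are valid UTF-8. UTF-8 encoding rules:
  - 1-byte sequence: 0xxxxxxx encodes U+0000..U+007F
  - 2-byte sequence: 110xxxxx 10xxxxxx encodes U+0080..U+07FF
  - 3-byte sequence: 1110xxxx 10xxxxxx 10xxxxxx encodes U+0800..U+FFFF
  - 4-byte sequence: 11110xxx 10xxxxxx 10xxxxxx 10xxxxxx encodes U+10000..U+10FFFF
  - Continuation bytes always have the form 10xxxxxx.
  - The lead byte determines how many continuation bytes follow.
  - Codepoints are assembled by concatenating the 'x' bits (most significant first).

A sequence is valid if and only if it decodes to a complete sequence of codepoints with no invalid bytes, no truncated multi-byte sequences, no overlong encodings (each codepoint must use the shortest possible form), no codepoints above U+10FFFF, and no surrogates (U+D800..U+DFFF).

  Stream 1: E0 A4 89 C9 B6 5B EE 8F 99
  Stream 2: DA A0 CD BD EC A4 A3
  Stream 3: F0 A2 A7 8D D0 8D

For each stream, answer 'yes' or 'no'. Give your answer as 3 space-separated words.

Answer: yes yes yes

Derivation:
Stream 1: decodes cleanly. VALID
Stream 2: decodes cleanly. VALID
Stream 3: decodes cleanly. VALID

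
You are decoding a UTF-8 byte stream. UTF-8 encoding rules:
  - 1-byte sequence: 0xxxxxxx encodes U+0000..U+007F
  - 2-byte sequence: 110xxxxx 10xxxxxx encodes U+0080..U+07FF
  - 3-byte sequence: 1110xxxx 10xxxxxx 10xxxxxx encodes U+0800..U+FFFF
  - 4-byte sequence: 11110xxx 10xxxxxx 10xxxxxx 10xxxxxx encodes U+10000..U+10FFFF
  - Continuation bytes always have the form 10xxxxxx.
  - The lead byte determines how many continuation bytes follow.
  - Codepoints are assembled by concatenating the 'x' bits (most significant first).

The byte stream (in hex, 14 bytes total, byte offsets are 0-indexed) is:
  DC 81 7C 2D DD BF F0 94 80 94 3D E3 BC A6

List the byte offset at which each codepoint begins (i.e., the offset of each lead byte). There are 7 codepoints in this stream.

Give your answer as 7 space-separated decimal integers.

Answer: 0 2 3 4 6 10 11

Derivation:
Byte[0]=DC: 2-byte lead, need 1 cont bytes. acc=0x1C
Byte[1]=81: continuation. acc=(acc<<6)|0x01=0x701
Completed: cp=U+0701 (starts at byte 0)
Byte[2]=7C: 1-byte ASCII. cp=U+007C
Byte[3]=2D: 1-byte ASCII. cp=U+002D
Byte[4]=DD: 2-byte lead, need 1 cont bytes. acc=0x1D
Byte[5]=BF: continuation. acc=(acc<<6)|0x3F=0x77F
Completed: cp=U+077F (starts at byte 4)
Byte[6]=F0: 4-byte lead, need 3 cont bytes. acc=0x0
Byte[7]=94: continuation. acc=(acc<<6)|0x14=0x14
Byte[8]=80: continuation. acc=(acc<<6)|0x00=0x500
Byte[9]=94: continuation. acc=(acc<<6)|0x14=0x14014
Completed: cp=U+14014 (starts at byte 6)
Byte[10]=3D: 1-byte ASCII. cp=U+003D
Byte[11]=E3: 3-byte lead, need 2 cont bytes. acc=0x3
Byte[12]=BC: continuation. acc=(acc<<6)|0x3C=0xFC
Byte[13]=A6: continuation. acc=(acc<<6)|0x26=0x3F26
Completed: cp=U+3F26 (starts at byte 11)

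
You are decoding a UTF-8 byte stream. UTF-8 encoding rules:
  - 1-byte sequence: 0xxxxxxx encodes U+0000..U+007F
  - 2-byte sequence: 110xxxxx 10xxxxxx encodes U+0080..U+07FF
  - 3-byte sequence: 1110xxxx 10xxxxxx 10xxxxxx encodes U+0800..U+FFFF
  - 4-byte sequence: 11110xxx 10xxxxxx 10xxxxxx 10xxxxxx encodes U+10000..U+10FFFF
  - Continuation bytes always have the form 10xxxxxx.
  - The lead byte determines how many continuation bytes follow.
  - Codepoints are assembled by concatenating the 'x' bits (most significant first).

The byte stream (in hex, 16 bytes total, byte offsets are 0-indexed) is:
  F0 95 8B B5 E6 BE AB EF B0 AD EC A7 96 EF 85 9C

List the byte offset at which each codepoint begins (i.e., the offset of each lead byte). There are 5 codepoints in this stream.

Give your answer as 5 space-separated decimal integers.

Byte[0]=F0: 4-byte lead, need 3 cont bytes. acc=0x0
Byte[1]=95: continuation. acc=(acc<<6)|0x15=0x15
Byte[2]=8B: continuation. acc=(acc<<6)|0x0B=0x54B
Byte[3]=B5: continuation. acc=(acc<<6)|0x35=0x152F5
Completed: cp=U+152F5 (starts at byte 0)
Byte[4]=E6: 3-byte lead, need 2 cont bytes. acc=0x6
Byte[5]=BE: continuation. acc=(acc<<6)|0x3E=0x1BE
Byte[6]=AB: continuation. acc=(acc<<6)|0x2B=0x6FAB
Completed: cp=U+6FAB (starts at byte 4)
Byte[7]=EF: 3-byte lead, need 2 cont bytes. acc=0xF
Byte[8]=B0: continuation. acc=(acc<<6)|0x30=0x3F0
Byte[9]=AD: continuation. acc=(acc<<6)|0x2D=0xFC2D
Completed: cp=U+FC2D (starts at byte 7)
Byte[10]=EC: 3-byte lead, need 2 cont bytes. acc=0xC
Byte[11]=A7: continuation. acc=(acc<<6)|0x27=0x327
Byte[12]=96: continuation. acc=(acc<<6)|0x16=0xC9D6
Completed: cp=U+C9D6 (starts at byte 10)
Byte[13]=EF: 3-byte lead, need 2 cont bytes. acc=0xF
Byte[14]=85: continuation. acc=(acc<<6)|0x05=0x3C5
Byte[15]=9C: continuation. acc=(acc<<6)|0x1C=0xF15C
Completed: cp=U+F15C (starts at byte 13)

Answer: 0 4 7 10 13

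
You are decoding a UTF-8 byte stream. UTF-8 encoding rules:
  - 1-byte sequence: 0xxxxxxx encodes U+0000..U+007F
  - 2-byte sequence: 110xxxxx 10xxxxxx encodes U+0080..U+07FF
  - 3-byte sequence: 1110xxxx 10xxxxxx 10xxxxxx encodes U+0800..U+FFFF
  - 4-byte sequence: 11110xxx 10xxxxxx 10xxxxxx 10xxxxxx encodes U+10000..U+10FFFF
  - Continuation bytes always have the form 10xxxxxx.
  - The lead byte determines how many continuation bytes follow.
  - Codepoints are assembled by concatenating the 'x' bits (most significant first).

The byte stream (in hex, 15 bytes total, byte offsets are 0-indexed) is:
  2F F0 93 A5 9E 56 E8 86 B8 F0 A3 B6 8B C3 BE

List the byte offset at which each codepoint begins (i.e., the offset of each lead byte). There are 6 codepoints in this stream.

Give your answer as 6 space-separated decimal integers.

Answer: 0 1 5 6 9 13

Derivation:
Byte[0]=2F: 1-byte ASCII. cp=U+002F
Byte[1]=F0: 4-byte lead, need 3 cont bytes. acc=0x0
Byte[2]=93: continuation. acc=(acc<<6)|0x13=0x13
Byte[3]=A5: continuation. acc=(acc<<6)|0x25=0x4E5
Byte[4]=9E: continuation. acc=(acc<<6)|0x1E=0x1395E
Completed: cp=U+1395E (starts at byte 1)
Byte[5]=56: 1-byte ASCII. cp=U+0056
Byte[6]=E8: 3-byte lead, need 2 cont bytes. acc=0x8
Byte[7]=86: continuation. acc=(acc<<6)|0x06=0x206
Byte[8]=B8: continuation. acc=(acc<<6)|0x38=0x81B8
Completed: cp=U+81B8 (starts at byte 6)
Byte[9]=F0: 4-byte lead, need 3 cont bytes. acc=0x0
Byte[10]=A3: continuation. acc=(acc<<6)|0x23=0x23
Byte[11]=B6: continuation. acc=(acc<<6)|0x36=0x8F6
Byte[12]=8B: continuation. acc=(acc<<6)|0x0B=0x23D8B
Completed: cp=U+23D8B (starts at byte 9)
Byte[13]=C3: 2-byte lead, need 1 cont bytes. acc=0x3
Byte[14]=BE: continuation. acc=(acc<<6)|0x3E=0xFE
Completed: cp=U+00FE (starts at byte 13)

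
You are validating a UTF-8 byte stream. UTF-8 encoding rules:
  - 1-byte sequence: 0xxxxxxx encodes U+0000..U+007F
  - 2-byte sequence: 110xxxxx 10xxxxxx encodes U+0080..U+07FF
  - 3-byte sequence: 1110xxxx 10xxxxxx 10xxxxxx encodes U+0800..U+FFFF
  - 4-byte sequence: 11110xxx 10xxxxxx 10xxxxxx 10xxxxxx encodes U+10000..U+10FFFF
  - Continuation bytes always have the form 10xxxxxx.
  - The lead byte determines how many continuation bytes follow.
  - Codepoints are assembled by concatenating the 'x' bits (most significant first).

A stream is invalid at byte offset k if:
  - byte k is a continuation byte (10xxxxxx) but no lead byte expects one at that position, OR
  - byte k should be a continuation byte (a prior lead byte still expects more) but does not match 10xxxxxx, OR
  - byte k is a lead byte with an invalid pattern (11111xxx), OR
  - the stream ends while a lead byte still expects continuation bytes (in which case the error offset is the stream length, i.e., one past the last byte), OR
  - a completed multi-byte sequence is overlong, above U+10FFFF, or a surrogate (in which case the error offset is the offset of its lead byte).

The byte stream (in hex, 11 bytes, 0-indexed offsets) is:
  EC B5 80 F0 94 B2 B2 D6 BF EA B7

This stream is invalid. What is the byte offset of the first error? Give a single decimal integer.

Answer: 11

Derivation:
Byte[0]=EC: 3-byte lead, need 2 cont bytes. acc=0xC
Byte[1]=B5: continuation. acc=(acc<<6)|0x35=0x335
Byte[2]=80: continuation. acc=(acc<<6)|0x00=0xCD40
Completed: cp=U+CD40 (starts at byte 0)
Byte[3]=F0: 4-byte lead, need 3 cont bytes. acc=0x0
Byte[4]=94: continuation. acc=(acc<<6)|0x14=0x14
Byte[5]=B2: continuation. acc=(acc<<6)|0x32=0x532
Byte[6]=B2: continuation. acc=(acc<<6)|0x32=0x14CB2
Completed: cp=U+14CB2 (starts at byte 3)
Byte[7]=D6: 2-byte lead, need 1 cont bytes. acc=0x16
Byte[8]=BF: continuation. acc=(acc<<6)|0x3F=0x5BF
Completed: cp=U+05BF (starts at byte 7)
Byte[9]=EA: 3-byte lead, need 2 cont bytes. acc=0xA
Byte[10]=B7: continuation. acc=(acc<<6)|0x37=0x2B7
Byte[11]: stream ended, expected continuation. INVALID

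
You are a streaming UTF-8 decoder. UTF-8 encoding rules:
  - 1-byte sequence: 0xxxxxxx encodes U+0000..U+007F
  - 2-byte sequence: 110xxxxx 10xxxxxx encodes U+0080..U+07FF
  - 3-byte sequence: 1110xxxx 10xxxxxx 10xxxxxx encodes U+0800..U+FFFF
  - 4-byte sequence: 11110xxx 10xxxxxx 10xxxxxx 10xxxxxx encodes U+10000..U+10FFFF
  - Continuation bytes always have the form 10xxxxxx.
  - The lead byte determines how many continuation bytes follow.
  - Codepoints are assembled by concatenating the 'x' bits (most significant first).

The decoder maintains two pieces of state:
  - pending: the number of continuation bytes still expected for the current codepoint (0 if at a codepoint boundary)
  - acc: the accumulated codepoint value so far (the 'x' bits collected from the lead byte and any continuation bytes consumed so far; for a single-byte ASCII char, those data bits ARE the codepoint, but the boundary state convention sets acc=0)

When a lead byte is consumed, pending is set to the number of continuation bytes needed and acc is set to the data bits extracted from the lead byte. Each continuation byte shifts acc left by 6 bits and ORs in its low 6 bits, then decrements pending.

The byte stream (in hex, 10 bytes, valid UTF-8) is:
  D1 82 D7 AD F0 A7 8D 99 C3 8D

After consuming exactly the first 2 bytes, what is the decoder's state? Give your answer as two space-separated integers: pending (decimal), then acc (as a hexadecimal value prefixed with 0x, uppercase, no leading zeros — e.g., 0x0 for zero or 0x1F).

Answer: 0 0x442

Derivation:
Byte[0]=D1: 2-byte lead. pending=1, acc=0x11
Byte[1]=82: continuation. acc=(acc<<6)|0x02=0x442, pending=0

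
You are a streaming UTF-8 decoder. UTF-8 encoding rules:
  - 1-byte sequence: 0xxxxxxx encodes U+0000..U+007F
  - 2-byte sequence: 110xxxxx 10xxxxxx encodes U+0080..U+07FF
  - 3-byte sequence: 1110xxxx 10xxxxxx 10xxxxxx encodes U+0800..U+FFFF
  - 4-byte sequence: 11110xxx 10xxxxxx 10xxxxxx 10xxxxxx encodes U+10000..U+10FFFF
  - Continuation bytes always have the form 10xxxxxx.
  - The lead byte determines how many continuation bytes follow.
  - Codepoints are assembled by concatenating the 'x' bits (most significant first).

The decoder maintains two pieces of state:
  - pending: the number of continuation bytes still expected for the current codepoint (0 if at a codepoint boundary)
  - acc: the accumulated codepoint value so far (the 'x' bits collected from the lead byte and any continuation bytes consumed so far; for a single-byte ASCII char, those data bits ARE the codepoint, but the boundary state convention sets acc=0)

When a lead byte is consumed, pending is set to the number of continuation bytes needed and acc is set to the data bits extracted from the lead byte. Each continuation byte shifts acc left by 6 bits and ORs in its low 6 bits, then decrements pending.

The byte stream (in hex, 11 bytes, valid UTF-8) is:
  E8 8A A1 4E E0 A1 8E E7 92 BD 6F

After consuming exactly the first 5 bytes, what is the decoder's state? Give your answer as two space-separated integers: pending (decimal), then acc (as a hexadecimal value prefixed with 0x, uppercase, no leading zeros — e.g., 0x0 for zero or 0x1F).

Byte[0]=E8: 3-byte lead. pending=2, acc=0x8
Byte[1]=8A: continuation. acc=(acc<<6)|0x0A=0x20A, pending=1
Byte[2]=A1: continuation. acc=(acc<<6)|0x21=0x82A1, pending=0
Byte[3]=4E: 1-byte. pending=0, acc=0x0
Byte[4]=E0: 3-byte lead. pending=2, acc=0x0

Answer: 2 0x0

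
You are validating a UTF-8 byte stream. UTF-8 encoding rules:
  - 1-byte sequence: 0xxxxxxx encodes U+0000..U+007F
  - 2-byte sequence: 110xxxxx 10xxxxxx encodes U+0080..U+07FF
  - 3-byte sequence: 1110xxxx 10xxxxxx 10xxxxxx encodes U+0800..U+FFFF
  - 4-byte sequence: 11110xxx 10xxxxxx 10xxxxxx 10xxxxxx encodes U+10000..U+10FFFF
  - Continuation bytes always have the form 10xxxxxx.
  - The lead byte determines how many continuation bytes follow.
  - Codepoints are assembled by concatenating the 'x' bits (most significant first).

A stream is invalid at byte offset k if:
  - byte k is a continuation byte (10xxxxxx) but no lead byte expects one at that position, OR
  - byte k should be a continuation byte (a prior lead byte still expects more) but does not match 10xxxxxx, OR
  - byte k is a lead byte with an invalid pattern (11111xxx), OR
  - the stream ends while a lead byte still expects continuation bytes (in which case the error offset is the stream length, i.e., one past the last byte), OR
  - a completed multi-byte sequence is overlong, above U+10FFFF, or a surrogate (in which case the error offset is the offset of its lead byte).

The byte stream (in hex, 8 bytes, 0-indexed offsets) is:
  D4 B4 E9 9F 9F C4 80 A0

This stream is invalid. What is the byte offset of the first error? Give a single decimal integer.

Byte[0]=D4: 2-byte lead, need 1 cont bytes. acc=0x14
Byte[1]=B4: continuation. acc=(acc<<6)|0x34=0x534
Completed: cp=U+0534 (starts at byte 0)
Byte[2]=E9: 3-byte lead, need 2 cont bytes. acc=0x9
Byte[3]=9F: continuation. acc=(acc<<6)|0x1F=0x25F
Byte[4]=9F: continuation. acc=(acc<<6)|0x1F=0x97DF
Completed: cp=U+97DF (starts at byte 2)
Byte[5]=C4: 2-byte lead, need 1 cont bytes. acc=0x4
Byte[6]=80: continuation. acc=(acc<<6)|0x00=0x100
Completed: cp=U+0100 (starts at byte 5)
Byte[7]=A0: INVALID lead byte (not 0xxx/110x/1110/11110)

Answer: 7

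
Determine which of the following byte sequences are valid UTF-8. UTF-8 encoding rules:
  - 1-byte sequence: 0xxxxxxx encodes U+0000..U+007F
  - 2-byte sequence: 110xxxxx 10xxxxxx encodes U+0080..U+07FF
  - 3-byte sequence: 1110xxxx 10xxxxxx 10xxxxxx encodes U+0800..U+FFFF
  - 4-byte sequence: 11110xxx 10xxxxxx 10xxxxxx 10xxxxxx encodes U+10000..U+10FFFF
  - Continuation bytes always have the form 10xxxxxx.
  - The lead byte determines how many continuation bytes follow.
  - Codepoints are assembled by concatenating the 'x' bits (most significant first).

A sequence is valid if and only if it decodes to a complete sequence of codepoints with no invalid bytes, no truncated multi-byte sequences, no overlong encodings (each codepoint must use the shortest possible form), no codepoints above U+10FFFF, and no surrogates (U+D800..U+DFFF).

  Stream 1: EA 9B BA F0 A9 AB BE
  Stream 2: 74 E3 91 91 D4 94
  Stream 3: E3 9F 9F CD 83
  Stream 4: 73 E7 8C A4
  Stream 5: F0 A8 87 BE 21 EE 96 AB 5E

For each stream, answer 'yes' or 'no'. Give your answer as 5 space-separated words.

Stream 1: decodes cleanly. VALID
Stream 2: decodes cleanly. VALID
Stream 3: decodes cleanly. VALID
Stream 4: decodes cleanly. VALID
Stream 5: decodes cleanly. VALID

Answer: yes yes yes yes yes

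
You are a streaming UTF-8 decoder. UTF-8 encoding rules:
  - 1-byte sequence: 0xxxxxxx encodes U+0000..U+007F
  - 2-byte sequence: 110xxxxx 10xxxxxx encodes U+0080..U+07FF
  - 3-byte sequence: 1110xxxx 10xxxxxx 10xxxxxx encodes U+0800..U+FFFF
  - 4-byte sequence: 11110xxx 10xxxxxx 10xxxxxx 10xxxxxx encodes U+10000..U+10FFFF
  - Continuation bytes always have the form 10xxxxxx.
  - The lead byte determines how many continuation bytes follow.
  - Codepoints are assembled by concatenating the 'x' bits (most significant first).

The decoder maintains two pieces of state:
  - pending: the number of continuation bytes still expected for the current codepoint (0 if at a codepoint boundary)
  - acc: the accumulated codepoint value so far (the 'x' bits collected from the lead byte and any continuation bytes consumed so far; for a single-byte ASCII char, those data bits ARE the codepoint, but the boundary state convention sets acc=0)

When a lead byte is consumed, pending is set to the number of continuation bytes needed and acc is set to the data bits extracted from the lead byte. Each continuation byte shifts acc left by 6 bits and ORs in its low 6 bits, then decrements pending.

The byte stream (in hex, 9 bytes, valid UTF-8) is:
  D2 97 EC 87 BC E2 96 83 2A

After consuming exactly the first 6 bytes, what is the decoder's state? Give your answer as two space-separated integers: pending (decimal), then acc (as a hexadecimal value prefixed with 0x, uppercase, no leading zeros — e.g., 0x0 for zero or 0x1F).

Byte[0]=D2: 2-byte lead. pending=1, acc=0x12
Byte[1]=97: continuation. acc=(acc<<6)|0x17=0x497, pending=0
Byte[2]=EC: 3-byte lead. pending=2, acc=0xC
Byte[3]=87: continuation. acc=(acc<<6)|0x07=0x307, pending=1
Byte[4]=BC: continuation. acc=(acc<<6)|0x3C=0xC1FC, pending=0
Byte[5]=E2: 3-byte lead. pending=2, acc=0x2

Answer: 2 0x2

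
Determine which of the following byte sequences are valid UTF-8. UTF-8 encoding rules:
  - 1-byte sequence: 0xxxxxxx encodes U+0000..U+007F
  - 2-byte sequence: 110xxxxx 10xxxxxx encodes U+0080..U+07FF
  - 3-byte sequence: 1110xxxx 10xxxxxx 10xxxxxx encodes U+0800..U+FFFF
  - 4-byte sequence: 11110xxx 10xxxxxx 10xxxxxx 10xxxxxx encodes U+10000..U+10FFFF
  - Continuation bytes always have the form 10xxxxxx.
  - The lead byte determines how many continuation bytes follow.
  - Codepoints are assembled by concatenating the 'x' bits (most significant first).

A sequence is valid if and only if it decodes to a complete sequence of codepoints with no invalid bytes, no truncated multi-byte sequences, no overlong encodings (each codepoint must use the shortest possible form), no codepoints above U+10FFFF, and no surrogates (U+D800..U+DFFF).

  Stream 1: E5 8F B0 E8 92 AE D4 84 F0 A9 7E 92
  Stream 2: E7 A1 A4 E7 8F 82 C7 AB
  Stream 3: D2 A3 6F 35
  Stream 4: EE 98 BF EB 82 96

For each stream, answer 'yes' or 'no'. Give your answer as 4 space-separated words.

Answer: no yes yes yes

Derivation:
Stream 1: error at byte offset 10. INVALID
Stream 2: decodes cleanly. VALID
Stream 3: decodes cleanly. VALID
Stream 4: decodes cleanly. VALID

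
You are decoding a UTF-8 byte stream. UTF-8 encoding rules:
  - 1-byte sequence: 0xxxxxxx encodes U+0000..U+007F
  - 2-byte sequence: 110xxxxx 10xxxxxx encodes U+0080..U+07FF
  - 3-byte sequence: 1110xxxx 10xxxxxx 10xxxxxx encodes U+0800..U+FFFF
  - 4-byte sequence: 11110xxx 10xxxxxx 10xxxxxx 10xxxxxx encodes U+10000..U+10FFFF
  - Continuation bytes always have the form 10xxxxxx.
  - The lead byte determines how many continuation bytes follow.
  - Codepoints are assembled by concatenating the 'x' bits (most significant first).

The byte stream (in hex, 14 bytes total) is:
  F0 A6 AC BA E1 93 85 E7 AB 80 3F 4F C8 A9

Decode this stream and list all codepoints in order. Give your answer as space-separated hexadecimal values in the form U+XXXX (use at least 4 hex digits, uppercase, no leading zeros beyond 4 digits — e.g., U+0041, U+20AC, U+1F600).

Answer: U+26B3A U+14C5 U+7AC0 U+003F U+004F U+0229

Derivation:
Byte[0]=F0: 4-byte lead, need 3 cont bytes. acc=0x0
Byte[1]=A6: continuation. acc=(acc<<6)|0x26=0x26
Byte[2]=AC: continuation. acc=(acc<<6)|0x2C=0x9AC
Byte[3]=BA: continuation. acc=(acc<<6)|0x3A=0x26B3A
Completed: cp=U+26B3A (starts at byte 0)
Byte[4]=E1: 3-byte lead, need 2 cont bytes. acc=0x1
Byte[5]=93: continuation. acc=(acc<<6)|0x13=0x53
Byte[6]=85: continuation. acc=(acc<<6)|0x05=0x14C5
Completed: cp=U+14C5 (starts at byte 4)
Byte[7]=E7: 3-byte lead, need 2 cont bytes. acc=0x7
Byte[8]=AB: continuation. acc=(acc<<6)|0x2B=0x1EB
Byte[9]=80: continuation. acc=(acc<<6)|0x00=0x7AC0
Completed: cp=U+7AC0 (starts at byte 7)
Byte[10]=3F: 1-byte ASCII. cp=U+003F
Byte[11]=4F: 1-byte ASCII. cp=U+004F
Byte[12]=C8: 2-byte lead, need 1 cont bytes. acc=0x8
Byte[13]=A9: continuation. acc=(acc<<6)|0x29=0x229
Completed: cp=U+0229 (starts at byte 12)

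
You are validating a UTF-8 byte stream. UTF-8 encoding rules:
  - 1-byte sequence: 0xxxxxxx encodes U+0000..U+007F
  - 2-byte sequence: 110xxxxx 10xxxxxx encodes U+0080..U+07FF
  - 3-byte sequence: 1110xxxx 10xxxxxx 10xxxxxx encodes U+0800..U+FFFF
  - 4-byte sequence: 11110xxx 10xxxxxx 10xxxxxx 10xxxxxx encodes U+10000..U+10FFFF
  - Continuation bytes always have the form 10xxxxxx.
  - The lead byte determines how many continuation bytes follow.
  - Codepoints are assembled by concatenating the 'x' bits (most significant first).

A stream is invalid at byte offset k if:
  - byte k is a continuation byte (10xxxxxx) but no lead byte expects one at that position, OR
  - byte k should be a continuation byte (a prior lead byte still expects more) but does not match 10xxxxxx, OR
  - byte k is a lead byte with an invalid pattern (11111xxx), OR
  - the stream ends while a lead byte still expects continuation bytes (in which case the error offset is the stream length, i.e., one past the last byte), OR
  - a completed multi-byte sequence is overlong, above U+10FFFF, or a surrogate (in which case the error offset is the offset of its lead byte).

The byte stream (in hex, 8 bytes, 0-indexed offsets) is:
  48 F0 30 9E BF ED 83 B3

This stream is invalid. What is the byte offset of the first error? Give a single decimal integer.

Byte[0]=48: 1-byte ASCII. cp=U+0048
Byte[1]=F0: 4-byte lead, need 3 cont bytes. acc=0x0
Byte[2]=30: expected 10xxxxxx continuation. INVALID

Answer: 2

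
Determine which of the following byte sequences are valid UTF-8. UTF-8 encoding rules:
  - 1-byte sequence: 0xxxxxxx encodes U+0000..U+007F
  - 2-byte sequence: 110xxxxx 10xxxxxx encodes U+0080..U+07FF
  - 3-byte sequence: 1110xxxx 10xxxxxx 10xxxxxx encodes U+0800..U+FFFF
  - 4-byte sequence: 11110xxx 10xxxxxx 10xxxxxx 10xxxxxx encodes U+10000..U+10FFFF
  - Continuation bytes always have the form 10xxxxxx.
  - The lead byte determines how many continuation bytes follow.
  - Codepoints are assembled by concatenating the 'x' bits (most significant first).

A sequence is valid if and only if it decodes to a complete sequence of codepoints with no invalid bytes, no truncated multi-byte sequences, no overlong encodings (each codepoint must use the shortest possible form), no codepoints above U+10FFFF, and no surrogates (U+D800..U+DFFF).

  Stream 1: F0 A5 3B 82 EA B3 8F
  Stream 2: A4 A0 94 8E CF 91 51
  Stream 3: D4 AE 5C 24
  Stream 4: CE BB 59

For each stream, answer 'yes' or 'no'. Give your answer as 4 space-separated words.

Stream 1: error at byte offset 2. INVALID
Stream 2: error at byte offset 0. INVALID
Stream 3: decodes cleanly. VALID
Stream 4: decodes cleanly. VALID

Answer: no no yes yes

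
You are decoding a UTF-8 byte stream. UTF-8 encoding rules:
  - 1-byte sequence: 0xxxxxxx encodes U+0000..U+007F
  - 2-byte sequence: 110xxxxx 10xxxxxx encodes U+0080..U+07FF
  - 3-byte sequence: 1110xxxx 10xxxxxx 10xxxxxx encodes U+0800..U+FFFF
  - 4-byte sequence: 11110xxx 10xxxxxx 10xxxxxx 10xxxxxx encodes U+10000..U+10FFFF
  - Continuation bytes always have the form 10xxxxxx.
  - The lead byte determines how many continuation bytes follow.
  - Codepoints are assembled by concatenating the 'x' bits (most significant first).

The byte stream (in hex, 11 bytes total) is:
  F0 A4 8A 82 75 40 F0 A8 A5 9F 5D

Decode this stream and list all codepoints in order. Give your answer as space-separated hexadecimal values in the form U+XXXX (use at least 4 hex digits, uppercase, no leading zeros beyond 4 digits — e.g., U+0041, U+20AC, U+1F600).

Byte[0]=F0: 4-byte lead, need 3 cont bytes. acc=0x0
Byte[1]=A4: continuation. acc=(acc<<6)|0x24=0x24
Byte[2]=8A: continuation. acc=(acc<<6)|0x0A=0x90A
Byte[3]=82: continuation. acc=(acc<<6)|0x02=0x24282
Completed: cp=U+24282 (starts at byte 0)
Byte[4]=75: 1-byte ASCII. cp=U+0075
Byte[5]=40: 1-byte ASCII. cp=U+0040
Byte[6]=F0: 4-byte lead, need 3 cont bytes. acc=0x0
Byte[7]=A8: continuation. acc=(acc<<6)|0x28=0x28
Byte[8]=A5: continuation. acc=(acc<<6)|0x25=0xA25
Byte[9]=9F: continuation. acc=(acc<<6)|0x1F=0x2895F
Completed: cp=U+2895F (starts at byte 6)
Byte[10]=5D: 1-byte ASCII. cp=U+005D

Answer: U+24282 U+0075 U+0040 U+2895F U+005D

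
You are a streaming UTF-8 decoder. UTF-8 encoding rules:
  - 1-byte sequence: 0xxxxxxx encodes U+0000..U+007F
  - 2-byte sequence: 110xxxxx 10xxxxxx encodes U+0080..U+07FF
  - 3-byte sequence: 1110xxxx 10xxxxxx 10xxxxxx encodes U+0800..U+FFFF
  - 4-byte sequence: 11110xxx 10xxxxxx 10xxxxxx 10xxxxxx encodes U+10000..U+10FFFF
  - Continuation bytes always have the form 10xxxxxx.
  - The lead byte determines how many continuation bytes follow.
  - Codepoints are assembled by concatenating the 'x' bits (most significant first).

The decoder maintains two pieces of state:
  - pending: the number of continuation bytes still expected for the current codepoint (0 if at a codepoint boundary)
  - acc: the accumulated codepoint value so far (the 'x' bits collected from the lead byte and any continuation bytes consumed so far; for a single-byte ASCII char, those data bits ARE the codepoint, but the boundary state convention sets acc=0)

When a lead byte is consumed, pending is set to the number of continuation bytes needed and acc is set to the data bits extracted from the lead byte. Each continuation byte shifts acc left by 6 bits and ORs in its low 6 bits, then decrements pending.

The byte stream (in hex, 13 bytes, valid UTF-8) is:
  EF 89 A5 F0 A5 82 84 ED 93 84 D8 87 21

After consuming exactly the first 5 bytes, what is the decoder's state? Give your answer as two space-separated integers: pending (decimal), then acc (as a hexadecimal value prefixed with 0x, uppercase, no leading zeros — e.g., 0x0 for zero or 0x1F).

Answer: 2 0x25

Derivation:
Byte[0]=EF: 3-byte lead. pending=2, acc=0xF
Byte[1]=89: continuation. acc=(acc<<6)|0x09=0x3C9, pending=1
Byte[2]=A5: continuation. acc=(acc<<6)|0x25=0xF265, pending=0
Byte[3]=F0: 4-byte lead. pending=3, acc=0x0
Byte[4]=A5: continuation. acc=(acc<<6)|0x25=0x25, pending=2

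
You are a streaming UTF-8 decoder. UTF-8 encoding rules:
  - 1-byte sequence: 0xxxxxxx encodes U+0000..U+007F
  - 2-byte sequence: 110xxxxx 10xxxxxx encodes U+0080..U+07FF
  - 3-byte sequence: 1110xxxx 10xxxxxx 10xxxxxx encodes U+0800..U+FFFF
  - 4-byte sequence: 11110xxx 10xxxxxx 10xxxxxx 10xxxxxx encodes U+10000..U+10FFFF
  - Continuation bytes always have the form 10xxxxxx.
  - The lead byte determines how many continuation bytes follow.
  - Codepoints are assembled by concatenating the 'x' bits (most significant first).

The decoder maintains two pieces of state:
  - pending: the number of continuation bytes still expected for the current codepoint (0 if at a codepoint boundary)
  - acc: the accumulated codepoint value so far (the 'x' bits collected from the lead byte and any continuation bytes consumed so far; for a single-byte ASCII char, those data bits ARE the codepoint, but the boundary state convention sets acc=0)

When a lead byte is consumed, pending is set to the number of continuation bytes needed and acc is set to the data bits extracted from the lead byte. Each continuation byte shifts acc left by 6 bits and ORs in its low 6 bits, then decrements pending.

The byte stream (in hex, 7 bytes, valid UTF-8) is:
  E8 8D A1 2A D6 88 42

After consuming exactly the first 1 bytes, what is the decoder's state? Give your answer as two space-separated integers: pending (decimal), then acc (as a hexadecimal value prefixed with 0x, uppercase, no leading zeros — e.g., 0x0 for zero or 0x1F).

Answer: 2 0x8

Derivation:
Byte[0]=E8: 3-byte lead. pending=2, acc=0x8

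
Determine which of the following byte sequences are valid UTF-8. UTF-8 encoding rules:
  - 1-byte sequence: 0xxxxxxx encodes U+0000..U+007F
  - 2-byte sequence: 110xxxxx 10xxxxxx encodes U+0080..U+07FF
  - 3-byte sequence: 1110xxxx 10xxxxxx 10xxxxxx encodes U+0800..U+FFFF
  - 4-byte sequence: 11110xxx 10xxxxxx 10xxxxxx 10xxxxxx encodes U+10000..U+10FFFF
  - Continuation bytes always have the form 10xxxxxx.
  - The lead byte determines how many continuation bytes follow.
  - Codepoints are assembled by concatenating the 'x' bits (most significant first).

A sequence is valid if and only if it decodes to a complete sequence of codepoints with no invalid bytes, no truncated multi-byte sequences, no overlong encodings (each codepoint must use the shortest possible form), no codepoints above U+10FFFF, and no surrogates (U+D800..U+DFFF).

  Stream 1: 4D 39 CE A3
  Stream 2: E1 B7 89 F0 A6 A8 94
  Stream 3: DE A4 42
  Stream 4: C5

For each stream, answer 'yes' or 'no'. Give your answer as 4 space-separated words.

Stream 1: decodes cleanly. VALID
Stream 2: decodes cleanly. VALID
Stream 3: decodes cleanly. VALID
Stream 4: error at byte offset 1. INVALID

Answer: yes yes yes no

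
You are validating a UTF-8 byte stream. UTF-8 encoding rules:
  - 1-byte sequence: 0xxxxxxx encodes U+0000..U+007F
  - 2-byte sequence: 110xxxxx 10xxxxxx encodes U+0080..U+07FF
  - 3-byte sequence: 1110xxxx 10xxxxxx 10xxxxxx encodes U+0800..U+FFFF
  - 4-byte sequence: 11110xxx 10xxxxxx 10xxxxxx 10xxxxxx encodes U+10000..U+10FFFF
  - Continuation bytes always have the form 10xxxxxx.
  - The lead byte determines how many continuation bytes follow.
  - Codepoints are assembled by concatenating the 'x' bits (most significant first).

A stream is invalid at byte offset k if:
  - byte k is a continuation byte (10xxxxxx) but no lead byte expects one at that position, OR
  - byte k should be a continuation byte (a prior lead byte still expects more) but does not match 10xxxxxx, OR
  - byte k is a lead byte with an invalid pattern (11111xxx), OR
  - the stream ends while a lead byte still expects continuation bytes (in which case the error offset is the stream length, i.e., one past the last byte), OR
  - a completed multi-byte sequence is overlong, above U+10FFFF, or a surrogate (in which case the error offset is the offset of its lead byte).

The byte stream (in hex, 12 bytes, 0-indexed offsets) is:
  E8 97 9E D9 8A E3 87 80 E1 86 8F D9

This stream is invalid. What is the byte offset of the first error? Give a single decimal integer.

Answer: 12

Derivation:
Byte[0]=E8: 3-byte lead, need 2 cont bytes. acc=0x8
Byte[1]=97: continuation. acc=(acc<<6)|0x17=0x217
Byte[2]=9E: continuation. acc=(acc<<6)|0x1E=0x85DE
Completed: cp=U+85DE (starts at byte 0)
Byte[3]=D9: 2-byte lead, need 1 cont bytes. acc=0x19
Byte[4]=8A: continuation. acc=(acc<<6)|0x0A=0x64A
Completed: cp=U+064A (starts at byte 3)
Byte[5]=E3: 3-byte lead, need 2 cont bytes. acc=0x3
Byte[6]=87: continuation. acc=(acc<<6)|0x07=0xC7
Byte[7]=80: continuation. acc=(acc<<6)|0x00=0x31C0
Completed: cp=U+31C0 (starts at byte 5)
Byte[8]=E1: 3-byte lead, need 2 cont bytes. acc=0x1
Byte[9]=86: continuation. acc=(acc<<6)|0x06=0x46
Byte[10]=8F: continuation. acc=(acc<<6)|0x0F=0x118F
Completed: cp=U+118F (starts at byte 8)
Byte[11]=D9: 2-byte lead, need 1 cont bytes. acc=0x19
Byte[12]: stream ended, expected continuation. INVALID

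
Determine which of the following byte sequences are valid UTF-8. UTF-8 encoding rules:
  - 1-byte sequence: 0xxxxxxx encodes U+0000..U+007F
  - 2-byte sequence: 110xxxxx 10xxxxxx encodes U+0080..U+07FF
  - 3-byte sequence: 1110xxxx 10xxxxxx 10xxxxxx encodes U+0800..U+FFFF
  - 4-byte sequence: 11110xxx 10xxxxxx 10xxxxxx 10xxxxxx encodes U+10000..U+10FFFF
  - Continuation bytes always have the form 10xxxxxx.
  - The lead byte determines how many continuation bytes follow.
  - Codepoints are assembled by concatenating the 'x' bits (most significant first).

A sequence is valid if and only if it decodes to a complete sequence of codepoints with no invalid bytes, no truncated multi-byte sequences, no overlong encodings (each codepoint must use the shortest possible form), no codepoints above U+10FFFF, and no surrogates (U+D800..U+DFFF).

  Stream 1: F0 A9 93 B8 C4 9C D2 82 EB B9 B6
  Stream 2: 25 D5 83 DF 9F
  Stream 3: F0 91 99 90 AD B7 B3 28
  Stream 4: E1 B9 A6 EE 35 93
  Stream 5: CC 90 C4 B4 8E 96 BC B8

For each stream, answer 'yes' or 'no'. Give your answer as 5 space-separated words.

Answer: yes yes no no no

Derivation:
Stream 1: decodes cleanly. VALID
Stream 2: decodes cleanly. VALID
Stream 3: error at byte offset 4. INVALID
Stream 4: error at byte offset 4. INVALID
Stream 5: error at byte offset 4. INVALID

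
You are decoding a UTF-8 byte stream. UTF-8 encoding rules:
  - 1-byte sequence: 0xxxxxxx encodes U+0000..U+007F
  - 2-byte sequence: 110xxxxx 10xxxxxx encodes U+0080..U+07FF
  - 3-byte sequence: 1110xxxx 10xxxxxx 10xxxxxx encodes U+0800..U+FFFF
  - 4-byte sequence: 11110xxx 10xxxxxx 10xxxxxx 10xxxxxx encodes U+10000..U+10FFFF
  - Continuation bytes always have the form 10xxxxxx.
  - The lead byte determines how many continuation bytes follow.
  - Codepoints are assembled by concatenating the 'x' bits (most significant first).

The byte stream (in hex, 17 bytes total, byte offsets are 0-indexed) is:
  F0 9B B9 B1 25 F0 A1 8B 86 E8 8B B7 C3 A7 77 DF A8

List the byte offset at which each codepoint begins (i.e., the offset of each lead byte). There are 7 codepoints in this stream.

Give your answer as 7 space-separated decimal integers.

Answer: 0 4 5 9 12 14 15

Derivation:
Byte[0]=F0: 4-byte lead, need 3 cont bytes. acc=0x0
Byte[1]=9B: continuation. acc=(acc<<6)|0x1B=0x1B
Byte[2]=B9: continuation. acc=(acc<<6)|0x39=0x6F9
Byte[3]=B1: continuation. acc=(acc<<6)|0x31=0x1BE71
Completed: cp=U+1BE71 (starts at byte 0)
Byte[4]=25: 1-byte ASCII. cp=U+0025
Byte[5]=F0: 4-byte lead, need 3 cont bytes. acc=0x0
Byte[6]=A1: continuation. acc=(acc<<6)|0x21=0x21
Byte[7]=8B: continuation. acc=(acc<<6)|0x0B=0x84B
Byte[8]=86: continuation. acc=(acc<<6)|0x06=0x212C6
Completed: cp=U+212C6 (starts at byte 5)
Byte[9]=E8: 3-byte lead, need 2 cont bytes. acc=0x8
Byte[10]=8B: continuation. acc=(acc<<6)|0x0B=0x20B
Byte[11]=B7: continuation. acc=(acc<<6)|0x37=0x82F7
Completed: cp=U+82F7 (starts at byte 9)
Byte[12]=C3: 2-byte lead, need 1 cont bytes. acc=0x3
Byte[13]=A7: continuation. acc=(acc<<6)|0x27=0xE7
Completed: cp=U+00E7 (starts at byte 12)
Byte[14]=77: 1-byte ASCII. cp=U+0077
Byte[15]=DF: 2-byte lead, need 1 cont bytes. acc=0x1F
Byte[16]=A8: continuation. acc=(acc<<6)|0x28=0x7E8
Completed: cp=U+07E8 (starts at byte 15)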